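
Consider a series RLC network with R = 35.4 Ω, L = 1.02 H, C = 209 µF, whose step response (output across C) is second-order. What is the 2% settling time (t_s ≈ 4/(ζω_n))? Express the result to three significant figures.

For a series RLC circuit (capacitor voltage as output), ω_n = 1/√(LC) = 1/√(1.02 H · 209 µF) = 68.5 rad/s.
ζ = (R/2)·√(C/L) = (35.4/2)·√(209 µF/1.02 H) = 0.253.
t_s ≈ 4/(ζω_n) = 0.231 s.

t_s ≈ 0.231 s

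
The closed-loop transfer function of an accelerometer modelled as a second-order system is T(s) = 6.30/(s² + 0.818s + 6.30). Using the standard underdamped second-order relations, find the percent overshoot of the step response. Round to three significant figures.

Matching coefficients with s² + 2ζω_n s + ω_n² gives ω_n² = 6.30 ⇒ ω_n = 2.51 rad/s, and ζ = 0.818/(2ω_n) = 0.163.
%OS = 100 e^{−πζ/√(1−ζ²)} with ζ = 0.163 gives 59.5%.

%OS ≈ 59.5%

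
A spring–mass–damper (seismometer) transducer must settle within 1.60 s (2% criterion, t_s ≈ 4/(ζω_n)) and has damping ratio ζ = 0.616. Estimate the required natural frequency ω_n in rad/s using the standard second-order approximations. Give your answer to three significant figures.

Rearranging t_s ≈ 4/(ζω_n) gives ω_n = 4/(ζ·t_s) = 4/(0.616 × 1.60) = 4.06 rad/s.

ω_n ≈ 4.06 rad/s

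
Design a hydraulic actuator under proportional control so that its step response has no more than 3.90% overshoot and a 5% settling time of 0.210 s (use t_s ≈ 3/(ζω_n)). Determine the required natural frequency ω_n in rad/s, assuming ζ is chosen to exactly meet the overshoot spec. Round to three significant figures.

ω_n ≈ 19.9 rad/s

ζ = −ln(OS)/√(π² + (ln OS)²). With OS = 0.0390, ln OS = −3.244 and ζ = 3.244/4.516 = 0.718.
From t_s ≈ 3/(ζω_n): ω_n = 3/(ζ·t_s) = 3/(0.718·0.210) = 19.9 rad/s.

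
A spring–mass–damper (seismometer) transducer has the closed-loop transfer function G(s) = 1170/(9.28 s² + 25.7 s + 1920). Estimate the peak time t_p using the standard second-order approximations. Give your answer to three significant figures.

t_p ≈ 0.219 s

Dividing through by 9.28: denominator becomes s² + 2.769 s + 206.9.
So ω_n = √206.9 = 14.4 rad/s and ζ = 2.769/(2·14.4) = 0.0963.
The damped frequency ω_d = ω_n√(1−ζ²) = 14.3 rad/s. t_p = π/ω_d = 0.219 s.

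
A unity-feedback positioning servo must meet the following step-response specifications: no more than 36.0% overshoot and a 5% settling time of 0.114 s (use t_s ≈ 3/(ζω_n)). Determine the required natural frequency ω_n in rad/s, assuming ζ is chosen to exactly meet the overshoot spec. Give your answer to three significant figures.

From %OS = 100·exp(−πζ/√(1−ζ²)), invert to get ζ = −ln(OS)/√(π² + ln²(OS)) with OS = 0.360.
−ln 0.360 = 1.022, so ζ = 1.022/√(π² + 1.044) = 0.309.
From t_s ≈ 3/(ζω_n): ω_n = 3/(ζ·t_s) = 3/(0.309·0.114) = 85.1 rad/s.

ω_n ≈ 85.1 rad/s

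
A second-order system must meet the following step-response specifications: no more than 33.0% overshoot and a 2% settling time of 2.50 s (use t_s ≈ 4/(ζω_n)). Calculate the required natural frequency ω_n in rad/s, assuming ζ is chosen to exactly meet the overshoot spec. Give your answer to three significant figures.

ω_n ≈ 4.81 rad/s

ζ = −ln(OS)/√(π² + (ln OS)²). With OS = 0.330, ln OS = −1.109 and ζ = 1.109/3.331 = 0.333.
From t_s ≈ 4/(ζω_n): ω_n = 4/(ζ·t_s) = 4/(0.333·2.50) = 4.81 rad/s.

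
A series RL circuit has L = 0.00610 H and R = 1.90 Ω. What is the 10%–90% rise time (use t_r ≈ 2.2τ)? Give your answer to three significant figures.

τ = L/R = 0.00610/1.90 = 0.00321 s.
t_r ≈ 2.2τ = 0.00706 s.

t_r ≈ 0.00706 s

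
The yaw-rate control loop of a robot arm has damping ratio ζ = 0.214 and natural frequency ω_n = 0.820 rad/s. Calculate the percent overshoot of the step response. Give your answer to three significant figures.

For an underdamped second-order system, %OS = 100·exp(−πζ/√(1−ζ²)).
πζ/√(1−ζ²) = π·0.214/√(1−0.0458) = 0.6882, so %OS = 100·e^(−0.6882) = 50.2%.

%OS ≈ 50.2%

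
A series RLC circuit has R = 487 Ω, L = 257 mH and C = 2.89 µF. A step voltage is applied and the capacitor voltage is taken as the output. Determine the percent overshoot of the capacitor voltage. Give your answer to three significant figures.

%OS ≈ 1.18%

For a series RLC circuit (capacitor voltage as output), ω_n = 1/√(LC) = 1/√(257 mH · 2.89 µF) = 1160 rad/s.
ζ = (R/2)·√(C/L) = (487/2)·√(2.89 µF/257 mH) = 0.817.
%OS = 100·exp(−πζ/√(1−ζ²)) = 1.18%.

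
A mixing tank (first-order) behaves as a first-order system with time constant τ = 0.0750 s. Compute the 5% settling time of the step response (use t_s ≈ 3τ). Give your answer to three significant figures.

t_s ≈ 3τ = 0.225 s.

t_s ≈ 0.225 s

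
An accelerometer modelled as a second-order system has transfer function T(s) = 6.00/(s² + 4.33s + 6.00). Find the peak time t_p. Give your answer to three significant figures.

Matching coefficients with s² + 2ζω_n s + ω_n² gives ω_n² = 6.00 ⇒ ω_n = 2.45 rad/s, and ζ = 4.33/(2ω_n) = 0.884.
The damped frequency ω_d = ω_n√(1−ζ²) = 1.15 rad/s. Then t_p = π/ω_d = 2.74 s.

t_p ≈ 2.74 s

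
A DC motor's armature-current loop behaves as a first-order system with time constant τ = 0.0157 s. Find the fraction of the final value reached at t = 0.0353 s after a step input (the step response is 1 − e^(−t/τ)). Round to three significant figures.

y(t)/y_∞ = 1 − e^(−t/τ) = 1 − e^(−0.0353/0.0157) = 1 − e^(−2.25) = 0.894.

y/y_∞ ≈ 0.894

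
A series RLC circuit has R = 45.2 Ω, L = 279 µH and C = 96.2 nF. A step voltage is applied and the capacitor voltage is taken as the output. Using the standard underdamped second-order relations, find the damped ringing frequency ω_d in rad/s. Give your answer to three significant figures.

For a series RLC circuit (capacitor voltage as output), ω_n = 1/√(LC) = 1/√(279 µH · 96.2 nF) = 193000 rad/s.
ζ = (R/2)·√(C/L) = (45.2/2)·√(96.2 nF/279 µH) = 0.420.
ω_d = 193000·√(1 − 0.420²) = 175000 rad/s.

ω_d ≈ 175000 rad/s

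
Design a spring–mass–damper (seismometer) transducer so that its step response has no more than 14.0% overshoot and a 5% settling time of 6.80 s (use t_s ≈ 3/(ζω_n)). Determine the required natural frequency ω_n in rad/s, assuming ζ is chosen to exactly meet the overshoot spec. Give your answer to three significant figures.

ζ = −ln(OS)/√(π² + (ln OS)²). With OS = 0.140, ln OS = −1.966 and ζ = 1.966/3.706 = 0.531.
From t_s ≈ 3/(ζω_n): ω_n = 3/(ζ·t_s) = 3/(0.531·6.80) = 0.832 rad/s.

ω_n ≈ 0.832 rad/s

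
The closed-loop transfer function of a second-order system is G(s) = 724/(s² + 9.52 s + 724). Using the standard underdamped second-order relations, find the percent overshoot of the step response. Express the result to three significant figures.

Comparing the denominator to s² + 2ζω_n s + ω_n²: ω_n = √724 = 26.9 rad/s, and 2ζω_n = 9.52 so ζ = 9.52/(2·26.9) = 0.177.
Overshoot: exp(−π·0.177/√(1−0.177²)) = 0.569, i.e. 56.9%.

%OS ≈ 56.9%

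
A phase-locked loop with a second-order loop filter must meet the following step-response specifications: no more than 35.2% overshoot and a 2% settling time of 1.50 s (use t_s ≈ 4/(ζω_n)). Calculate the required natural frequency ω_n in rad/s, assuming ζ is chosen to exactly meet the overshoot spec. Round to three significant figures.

From %OS = 100·exp(−πζ/√(1−ζ²)), invert to get ζ = −ln(OS)/√(π² + ln²(OS)) with OS = 0.352.
−ln 0.352 = 1.044, so ζ = 1.044/√(π² + 1.090) = 0.315.
From t_s ≈ 4/(ζω_n): ω_n = 4/(ζ·t_s) = 4/(0.315·1.50) = 8.46 rad/s.

ω_n ≈ 8.46 rad/s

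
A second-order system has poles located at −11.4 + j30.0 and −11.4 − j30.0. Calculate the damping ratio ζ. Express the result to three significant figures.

With σ = 11.4, ω_d = 30.0: ω_n = √(σ²+ω_d²) = 32.1 rad/s, ζ = σ/ω_n = 0.355.

ζ ≈ 0.355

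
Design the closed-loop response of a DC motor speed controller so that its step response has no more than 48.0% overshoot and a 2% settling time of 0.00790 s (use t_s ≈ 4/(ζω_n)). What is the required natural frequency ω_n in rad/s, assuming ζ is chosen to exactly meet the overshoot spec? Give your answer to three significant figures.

ω_n ≈ 2230 rad/s

Inverting the overshoot relation: ζ = |ln 0.480|/√(π² + ln²0.480) = 0.228.
Then ω_n = 4/(ζ t_s) = 4/(0.228 × 0.00790) = 2230 rad/s.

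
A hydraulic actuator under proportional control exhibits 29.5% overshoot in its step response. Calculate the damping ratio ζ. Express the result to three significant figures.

ζ = −ln(OS)/√(π² + (ln OS)²). With OS = 0.295, ln OS = −1.221 and ζ = 1.221/3.370 = 0.362.

ζ ≈ 0.362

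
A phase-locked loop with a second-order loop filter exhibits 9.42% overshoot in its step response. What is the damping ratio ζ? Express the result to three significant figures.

Inverting the overshoot relation: ζ = |ln 0.0942|/√(π² + ln²0.0942) = 0.601.

ζ ≈ 0.601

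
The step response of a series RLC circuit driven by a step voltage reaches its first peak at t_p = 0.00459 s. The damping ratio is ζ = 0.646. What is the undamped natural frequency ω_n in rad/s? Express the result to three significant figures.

ω_n ≈ 897 rad/s

Peak time t_p = π/ω_d, so ω_d = π/t_p = π/0.00459 = 684 rad/s.
ω_n = ω_d/√(1−ζ²) = 684/√0.583 = 897 rad/s.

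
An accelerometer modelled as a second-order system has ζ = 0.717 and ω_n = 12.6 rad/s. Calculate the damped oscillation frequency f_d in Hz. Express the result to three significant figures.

ω_d = ω_n√(1−ζ²) = 12.6·√0.486 = 8.78 rad/s.
f_d = ω_d/(2π) = 1.40 Hz.

f_d ≈ 1.40 Hz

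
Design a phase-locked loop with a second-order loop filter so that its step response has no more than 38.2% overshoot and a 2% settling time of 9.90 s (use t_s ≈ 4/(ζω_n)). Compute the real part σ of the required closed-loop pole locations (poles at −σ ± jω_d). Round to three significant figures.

σ ≈ 0.404

The settling-time spec alone fixes σ = ζω_n = 4/t_s = 4/9.90 = 0.404.
(Overshoot then fixes ζ = 0.293 and hence ω_d = σ·√(1−ζ²)/ζ = 1.32 rad/s.)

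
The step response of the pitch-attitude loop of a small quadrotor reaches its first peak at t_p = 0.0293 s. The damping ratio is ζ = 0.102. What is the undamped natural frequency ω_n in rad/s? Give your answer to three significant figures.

ω_n ≈ 108 rad/s

Peak time t_p = π/ω_d, so ω_d = π/t_p = π/0.0293 = 107 rad/s.
ω_n = ω_d/√(1−ζ²) = 107/√0.990 = 108 rad/s.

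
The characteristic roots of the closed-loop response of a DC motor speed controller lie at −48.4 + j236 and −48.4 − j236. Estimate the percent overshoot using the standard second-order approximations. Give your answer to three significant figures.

%OS ≈ 52.5%

|pole| = ω_n = √(48.4² + 236²) = 241 rad/s; ζ = cos θ = σ/ω_n = 0.201.
Overshoot: exp(−π·0.201/√(1−0.201²)) = 0.525, i.e. 52.5%.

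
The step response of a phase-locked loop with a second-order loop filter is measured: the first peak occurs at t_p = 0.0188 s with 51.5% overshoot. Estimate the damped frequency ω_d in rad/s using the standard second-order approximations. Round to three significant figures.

ω_d ≈ 167 rad/s

t_p = π/ω_d, so ω_d = π/0.0188 = 167 rad/s.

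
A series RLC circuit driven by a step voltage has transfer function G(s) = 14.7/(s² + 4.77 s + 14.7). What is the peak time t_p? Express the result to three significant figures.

ω_n = √14.7 = 3.83 rad/s; ζ = 4.77/(2·3.83) = 0.622.
ω_d = 3.83·√(1 − 0.622²) = 3.00 rad/s. Then t_p = π/ω_d = 1.05 s.

t_p ≈ 1.05 s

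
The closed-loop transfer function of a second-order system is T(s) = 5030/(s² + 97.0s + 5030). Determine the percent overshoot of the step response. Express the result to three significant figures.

%OS ≈ 5.26%

Comparing the denominator to s² + 2ζω_n s + ω_n²: ω_n = √5030 = 70.9 rad/s, and 2ζω_n = 97.0 so ζ = 97.0/(2·70.9) = 0.684.
%OS = 100·exp(−πζ/√(1−ζ²)) = 5.26%.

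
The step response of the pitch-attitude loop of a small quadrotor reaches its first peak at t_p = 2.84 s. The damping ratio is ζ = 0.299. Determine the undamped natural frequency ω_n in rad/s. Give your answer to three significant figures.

ω_n ≈ 1.16 rad/s

Peak time t_p = π/ω_d, so ω_d = π/t_p = π/2.84 = 1.11 rad/s.
ω_n = ω_d/√(1−ζ²) = 1.11/√0.911 = 1.16 rad/s.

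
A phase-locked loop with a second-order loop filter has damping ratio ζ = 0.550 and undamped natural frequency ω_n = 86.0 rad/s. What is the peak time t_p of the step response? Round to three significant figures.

t_p ≈ 0.0437 s

The damped frequency is ω_d = ω_n√(1−ζ²) = 86.0·√(1−0.303) = 71.8 rad/s.
Peak time t_p = π/ω_d = π/71.8 = 0.0437 s.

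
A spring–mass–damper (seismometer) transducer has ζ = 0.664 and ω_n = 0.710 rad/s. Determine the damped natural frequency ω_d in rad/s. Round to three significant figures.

ω_d ≈ 0.531 rad/s

ω_d = ω_n√(1−ζ²) = 0.710·√0.559 = 0.531 rad/s.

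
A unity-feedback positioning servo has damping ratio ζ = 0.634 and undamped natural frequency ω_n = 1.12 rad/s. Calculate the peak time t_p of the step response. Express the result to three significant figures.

The damped frequency is ω_d = ω_n√(1−ζ²) = 1.12·√(1−0.402) = 0.866 rad/s.
Peak time t_p = π/ω_d = π/0.866 = 3.63 s.

t_p ≈ 3.63 s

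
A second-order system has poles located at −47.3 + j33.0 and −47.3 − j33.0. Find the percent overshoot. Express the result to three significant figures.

|pole| = ω_n = √(47.3² + 33.0²) = 57.7 rad/s; ζ = cos θ = σ/ω_n = 0.820.
Overshoot: exp(−π·0.820/√(1−0.820²)) = 0.0111, i.e. 1.11%.

%OS ≈ 1.11%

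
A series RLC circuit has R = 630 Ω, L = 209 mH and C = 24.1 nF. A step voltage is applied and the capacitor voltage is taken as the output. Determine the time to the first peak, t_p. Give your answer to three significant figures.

t_p ≈ 0.000224 s

For a series RLC circuit (capacitor voltage as output), ω_n = 1/√(LC) = 1/√(209 mH · 24.1 nF) = 14100 rad/s.
ζ = (R/2)·√(C/L) = (630/2)·√(24.1 nF/209 mH) = 0.107.
The damped frequency ω_d = ω_n√(1−ζ²) = 14000 rad/s. t_p = π/ω_d = 0.000224 s.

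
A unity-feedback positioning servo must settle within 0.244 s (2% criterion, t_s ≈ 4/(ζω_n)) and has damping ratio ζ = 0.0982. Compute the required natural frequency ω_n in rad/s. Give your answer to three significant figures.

Rearranging t_s ≈ 4/(ζω_n) gives ω_n = 4/(ζ·t_s) = 4/(0.0982 × 0.244) = 167 rad/s.

ω_n ≈ 167 rad/s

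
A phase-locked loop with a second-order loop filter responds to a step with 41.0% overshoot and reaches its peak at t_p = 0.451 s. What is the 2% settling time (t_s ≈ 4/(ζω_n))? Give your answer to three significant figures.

t_s ≈ 2.02 s

The overshoot fixes ζ = −ln(OS)/√(π²+ln²(OS)) = 0.273.
From t_p = π/ω_d, ω_d = π/0.451 = 6.97 rad/s, so ω_n = ω_d/√(1−ζ²) = 7.24 rad/s.
t_s ≈ 4/(ζω_n) = 4/(0.273·7.24) = 2.02 s.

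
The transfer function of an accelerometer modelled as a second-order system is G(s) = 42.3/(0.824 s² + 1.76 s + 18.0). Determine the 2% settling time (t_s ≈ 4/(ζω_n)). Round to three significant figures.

t_s ≈ 3.75 s

Dividing through by 0.824: denominator becomes s² + 2.136 s + 21.84.
So ω_n = √21.84 = 4.67 rad/s and ζ = 2.136/(2·4.67) = 0.228.
t_s ≈ 4/(ζω_n) = 3.75 s.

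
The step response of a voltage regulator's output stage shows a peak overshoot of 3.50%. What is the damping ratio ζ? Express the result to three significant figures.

ζ ≈ 0.730

From %OS = 100·exp(−πζ/√(1−ζ²)), invert to get ζ = −ln(OS)/√(π² + ln²(OS)) with OS = 0.0350.
−ln 0.0350 = 3.352, so ζ = 3.352/√(π² + 11.24) = 0.730.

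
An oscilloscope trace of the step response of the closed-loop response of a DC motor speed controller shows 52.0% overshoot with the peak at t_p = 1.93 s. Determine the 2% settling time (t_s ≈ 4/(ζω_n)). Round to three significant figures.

The overshoot fixes ζ = −ln(OS)/√(π²+ln²(OS)) = 0.204.
t_p = π/ω_d ⇒ ω_d = 1.63 rad/s; then ω_n = ω_d/√(1−ζ²) = 1.66 rad/s.
t_s ≈ 4/(ζω_n) = 4/(0.204·1.66) = 11.8 s.

t_s ≈ 11.8 s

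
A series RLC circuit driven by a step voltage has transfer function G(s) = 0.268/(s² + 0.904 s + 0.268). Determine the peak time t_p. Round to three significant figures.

t_p ≈ 12.4 s

ω_n = √0.268 = 0.518 rad/s; ζ = 0.904/(2·0.518) = 0.873.
ω_d = ω_n√(1−ζ²) = 0.252 rad/s. Then t_p = π/ω_d = 12.4 s.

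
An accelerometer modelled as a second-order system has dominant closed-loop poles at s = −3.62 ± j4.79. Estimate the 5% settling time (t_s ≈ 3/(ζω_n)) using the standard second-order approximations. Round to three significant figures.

t_s ≈ 0.829 s

For poles at −σ ± jω_d, ζω_n = σ = 3.62, so t_s ≈ 3/σ = 0.829 s.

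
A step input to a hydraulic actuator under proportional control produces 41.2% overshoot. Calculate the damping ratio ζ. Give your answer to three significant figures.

ζ ≈ 0.272

From %OS = 100·exp(−πζ/√(1−ζ²)), invert to get ζ = −ln(OS)/√(π² + ln²(OS)) with OS = 0.412.
−ln 0.412 = 0.8867, so ζ = 0.8867/√(π² + 0.7863) = 0.272.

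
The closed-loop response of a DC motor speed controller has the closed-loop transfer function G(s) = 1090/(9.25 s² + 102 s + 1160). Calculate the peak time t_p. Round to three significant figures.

t_p ≈ 0.322 s

Dividing through by 9.25: denominator becomes s² + 11.03 s + 125.4.
So ω_n = √125.4 = 11.2 rad/s and ζ = 11.03/(2·11.2) = 0.492.
The damped frequency ω_d = ω_n√(1−ζ²) = 9.75 rad/s. t_p = π/ω_d = 0.322 s.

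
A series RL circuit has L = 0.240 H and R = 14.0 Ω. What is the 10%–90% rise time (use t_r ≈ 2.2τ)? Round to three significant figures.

t_r ≈ 0.0377 s

τ = L/R = 0.240/14.0 = 0.0171 s.
t_r ≈ 2.2τ = 0.0377 s.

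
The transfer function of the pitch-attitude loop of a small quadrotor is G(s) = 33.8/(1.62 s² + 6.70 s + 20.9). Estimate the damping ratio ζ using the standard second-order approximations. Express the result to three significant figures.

ζ ≈ 0.576

Dividing through by 1.62: denominator becomes s² + 4.136 s + 12.90.
So ω_n = √12.90 = 3.59 rad/s and ζ = 4.136/(2·3.59) = 0.576.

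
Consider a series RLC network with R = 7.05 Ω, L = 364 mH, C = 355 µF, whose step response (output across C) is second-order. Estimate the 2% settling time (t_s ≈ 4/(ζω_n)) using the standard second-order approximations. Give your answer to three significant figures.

t_s ≈ 0.413 s

For a series RLC circuit (capacitor voltage as output), ω_n = 1/√(LC) = 1/√(364 mH · 355 µF) = 88.0 rad/s.
ζ = (R/2)·√(C/L) = (7.05/2)·√(355 µF/364 mH) = 0.110.
t_s ≈ 4/(ζω_n) = 0.413 s.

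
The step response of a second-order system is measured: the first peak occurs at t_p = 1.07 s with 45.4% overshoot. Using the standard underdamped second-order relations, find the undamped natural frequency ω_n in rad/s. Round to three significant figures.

ζ from %OS: ζ = |ln 0.454|/√(π²+ln²0.454) = 0.244.
From t_p = π/ω_d, ω_d = π/1.07 = 2.94 rad/s, so ω_n = ω_d/√(1−ζ²) = 3.03 rad/s.

ω_n ≈ 3.03 rad/s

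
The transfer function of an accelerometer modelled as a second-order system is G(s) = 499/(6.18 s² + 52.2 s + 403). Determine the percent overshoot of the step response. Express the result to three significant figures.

Dividing through by 6.18: denominator becomes s² + 8.447 s + 65.21.
So ω_n = √65.21 = 8.08 rad/s and ζ = 8.447/(2·8.08) = 0.523.
%OS = 100·exp(−πζ/√(1−ζ²)) = 14.5%.

%OS ≈ 14.5%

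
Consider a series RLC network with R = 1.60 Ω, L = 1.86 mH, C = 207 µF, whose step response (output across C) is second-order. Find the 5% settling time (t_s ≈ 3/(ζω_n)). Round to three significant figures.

t_s ≈ 0.00697 s

For a series RLC circuit (capacitor voltage as output), ω_n = 1/√(LC) = 1/√(1.86 mH · 207 µF) = 1610 rad/s.
ζ = (R/2)·√(C/L) = (1.60/2)·√(207 µF/1.86 mH) = 0.267.
t_s ≈ 3/(ζω_n) = 0.00697 s.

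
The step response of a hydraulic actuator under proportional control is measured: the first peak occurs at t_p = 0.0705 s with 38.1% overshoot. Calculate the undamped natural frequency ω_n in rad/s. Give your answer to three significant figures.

ω_n ≈ 46.6 rad/s

From the overshoot, ζ = −ln(OS)/√(π²+ln²(OS)) = 0.294.
From t_p = π/ω_d, ω_d = π/0.0705 = 44.6 rad/s, so ω_n = ω_d/√(1−ζ²) = 46.6 rad/s.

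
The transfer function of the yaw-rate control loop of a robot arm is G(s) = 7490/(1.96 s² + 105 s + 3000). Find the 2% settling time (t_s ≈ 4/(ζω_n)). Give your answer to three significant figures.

Dividing through by 1.96: denominator becomes s² + 53.57 s + 1531.
So ω_n = √1531 = 39.1 rad/s and ζ = 53.57/(2·39.1) = 0.685.
t_s ≈ 4/(ζω_n) = 0.149 s.

t_s ≈ 0.149 s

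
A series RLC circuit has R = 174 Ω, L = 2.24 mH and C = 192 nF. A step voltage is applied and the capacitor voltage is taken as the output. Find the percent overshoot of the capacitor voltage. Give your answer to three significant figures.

%OS ≈ 1.40%

For a series RLC circuit (capacitor voltage as output), ω_n = 1/√(LC) = 1/√(2.24 mH · 192 nF) = 48200 rad/s.
ζ = (R/2)·√(C/L) = (174/2)·√(192 nF/2.24 mH) = 0.805.
Overshoot: exp(−π·0.805/√(1−0.805²)) = 0.0140, i.e. 1.40%.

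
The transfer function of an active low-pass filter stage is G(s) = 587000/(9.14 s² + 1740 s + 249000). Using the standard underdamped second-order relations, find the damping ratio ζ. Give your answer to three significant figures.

Dividing through by 9.14: denominator becomes s² + 190.4 s + 27240.
So ω_n = √27240 = 165 rad/s and ζ = 190.4/(2·165) = 0.577.

ζ ≈ 0.577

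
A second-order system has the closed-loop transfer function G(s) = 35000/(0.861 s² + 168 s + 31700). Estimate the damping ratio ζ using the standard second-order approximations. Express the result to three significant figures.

ζ ≈ 0.508

Dividing through by 0.861: denominator becomes s² + 195.1 s + 36820.
So ω_n = √36820 = 192 rad/s and ζ = 195.1/(2·192) = 0.508.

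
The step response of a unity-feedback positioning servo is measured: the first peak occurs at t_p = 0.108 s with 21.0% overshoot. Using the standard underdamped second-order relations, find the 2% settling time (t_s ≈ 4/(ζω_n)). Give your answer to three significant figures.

t_s ≈ 0.277 s

The overshoot fixes ζ = −ln(OS)/√(π²+ln²(OS)) = 0.445.
t_p = π/ω_d ⇒ ω_d = 29.1 rad/s; then ω_n = ω_d/√(1−ζ²) = 32.5 rad/s.
t_s ≈ 4/(ζω_n) = 4/(0.445·32.5) = 0.277 s.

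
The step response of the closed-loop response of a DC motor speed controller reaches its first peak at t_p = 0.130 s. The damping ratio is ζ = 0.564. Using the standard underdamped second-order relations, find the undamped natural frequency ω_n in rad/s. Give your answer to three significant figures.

Peak time t_p = π/ω_d, so ω_d = π/t_p = π/0.130 = 24.2 rad/s.
ω_n = ω_d/√(1−ζ²) = 24.2/√0.682 = 29.3 rad/s.

ω_n ≈ 29.3 rad/s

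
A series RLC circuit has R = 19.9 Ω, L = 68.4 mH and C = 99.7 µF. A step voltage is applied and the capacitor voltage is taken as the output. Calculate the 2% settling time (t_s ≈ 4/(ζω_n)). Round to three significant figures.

For a series RLC circuit (capacitor voltage as output), ω_n = 1/√(LC) = 1/√(68.4 mH · 99.7 µF) = 383 rad/s.
ζ = (R/2)·√(C/L) = (19.9/2)·√(99.7 µF/68.4 mH) = 0.380.
t_s ≈ 4/(ζω_n) = 0.0275 s.

t_s ≈ 0.0275 s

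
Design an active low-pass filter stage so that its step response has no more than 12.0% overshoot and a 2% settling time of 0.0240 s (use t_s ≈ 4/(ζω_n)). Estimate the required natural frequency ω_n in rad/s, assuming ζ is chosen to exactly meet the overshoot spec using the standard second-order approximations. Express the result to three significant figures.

ω_n ≈ 298 rad/s

From %OS = 100·exp(−πζ/√(1−ζ²)), invert to get ζ = −ln(OS)/√(π² + ln²(OS)) with OS = 0.120.
−ln 0.120 = 2.120, so ζ = 2.120/√(π² + 4.496) = 0.559.
Then ω_n = 4/(ζ t_s) = 4/(0.559 × 0.0240) = 298 rad/s.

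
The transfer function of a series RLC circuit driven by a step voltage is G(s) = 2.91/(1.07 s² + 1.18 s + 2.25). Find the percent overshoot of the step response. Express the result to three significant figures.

Dividing through by 1.07: denominator becomes s² + 1.103 s + 2.103.
So ω_n = √2.103 = 1.45 rad/s and ζ = 1.103/(2·1.45) = 0.380.
%OS = 100 e^{−πζ/√(1−ζ²)} with ζ = 0.380 gives 27.5%.

%OS ≈ 27.5%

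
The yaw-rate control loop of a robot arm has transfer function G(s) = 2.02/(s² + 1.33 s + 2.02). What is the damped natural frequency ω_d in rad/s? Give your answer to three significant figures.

Matching coefficients with s² + 2ζω_n s + ω_n² gives ω_n² = 2.02 ⇒ ω_n = 1.42 rad/s, and ζ = 1.33/(2ω_n) = 0.468.
The damped frequency ω_d = ω_n√(1−ζ²) = 1.26 rad/s.

ω_d ≈ 1.26 rad/s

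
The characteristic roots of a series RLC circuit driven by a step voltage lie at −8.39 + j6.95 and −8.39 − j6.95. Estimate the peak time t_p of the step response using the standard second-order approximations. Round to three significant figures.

t_p = π/ω_d with ω_d = 6.95 (the imaginary part), so t_p = 0.452 s.

t_p ≈ 0.452 s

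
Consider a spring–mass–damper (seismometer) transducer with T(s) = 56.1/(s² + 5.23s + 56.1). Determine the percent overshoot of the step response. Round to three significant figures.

Matching coefficients with s² + 2ζω_n s + ω_n² gives ω_n² = 56.1 ⇒ ω_n = 7.49 rad/s, and ζ = 5.23/(2ω_n) = 0.349.
%OS = 100·exp(−πζ/√(1−ζ²)) = 31.0%.

%OS ≈ 31.0%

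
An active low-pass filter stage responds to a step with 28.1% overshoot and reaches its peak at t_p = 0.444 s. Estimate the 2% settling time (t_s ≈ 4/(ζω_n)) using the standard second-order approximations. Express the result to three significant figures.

The overshoot fixes ζ = −ln(OS)/√(π²+ln²(OS)) = 0.375.
From t_p = π/ω_d, ω_d = π/0.444 = 7.08 rad/s, so ω_n = ω_d/√(1−ζ²) = 7.63 rad/s.
t_s ≈ 4/(ζω_n) = 4/(0.375·7.63) = 1.40 s.

t_s ≈ 1.40 s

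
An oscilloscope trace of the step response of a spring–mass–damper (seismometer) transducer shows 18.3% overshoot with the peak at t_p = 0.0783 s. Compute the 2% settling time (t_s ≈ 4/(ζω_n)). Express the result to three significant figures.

t_s ≈ 0.184 s

ζ from %OS: ζ = |ln 0.183|/√(π²+ln²0.183) = 0.476.
From t_p = π/ω_d, ω_d = π/0.0783 = 40.1 rad/s, so ω_n = ω_d/√(1−ζ²) = 45.6 rad/s.
t_s ≈ 4/(ζω_n) = 4/(0.476·45.6) = 0.184 s.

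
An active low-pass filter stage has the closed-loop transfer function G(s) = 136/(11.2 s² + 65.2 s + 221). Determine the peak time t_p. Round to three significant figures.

t_p ≈ 0.936 s

Dividing through by 11.2: denominator becomes s² + 5.821 s + 19.73.
So ω_n = √19.73 = 4.44 rad/s and ζ = 5.821/(2·4.44) = 0.655.
ω_d = 4.44·√(1 − 0.655²) = 3.36 rad/s. t_p = π/ω_d = 0.936 s.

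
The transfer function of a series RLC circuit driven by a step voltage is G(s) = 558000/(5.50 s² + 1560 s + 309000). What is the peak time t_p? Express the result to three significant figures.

Dividing through by 5.50: denominator becomes s² + 283.6 s + 56180.
So ω_n = √56180 = 237 rad/s and ζ = 283.6/(2·237) = 0.598.
The damped frequency ω_d = ω_n√(1−ζ²) = 190 rad/s. t_p = π/ω_d = 0.0165 s.

t_p ≈ 0.0165 s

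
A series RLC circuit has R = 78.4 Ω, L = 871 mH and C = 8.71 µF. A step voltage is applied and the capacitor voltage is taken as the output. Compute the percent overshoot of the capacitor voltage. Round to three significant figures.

%OS ≈ 67.5%

For a series RLC circuit (capacitor voltage as output), ω_n = 1/√(LC) = 1/√(871 mH · 8.71 µF) = 363 rad/s.
ζ = (R/2)·√(C/L) = (78.4/2)·√(8.71 µF/871 mH) = 0.124.
%OS = 100·exp(−πζ/√(1−ζ²)) = 67.5%.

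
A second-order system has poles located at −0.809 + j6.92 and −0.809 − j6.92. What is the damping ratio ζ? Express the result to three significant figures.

ζ ≈ 0.116

With σ = 0.809, ω_d = 6.92: ω_n = √(σ²+ω_d²) = 6.97 rad/s, ζ = σ/ω_n = 0.116.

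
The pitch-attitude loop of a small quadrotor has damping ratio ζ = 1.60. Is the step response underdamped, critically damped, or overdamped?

Since ζ = 1.60 > 1, the system is overdamped.

overdamped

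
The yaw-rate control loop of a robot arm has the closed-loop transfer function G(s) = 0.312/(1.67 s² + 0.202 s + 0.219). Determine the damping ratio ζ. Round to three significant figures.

Dividing through by 1.67: denominator becomes s² + 0.1210 s + 0.1311.
So ω_n = √0.1311 = 0.362 rad/s and ζ = 0.1210/(2·0.362) = 0.167.

ζ ≈ 0.167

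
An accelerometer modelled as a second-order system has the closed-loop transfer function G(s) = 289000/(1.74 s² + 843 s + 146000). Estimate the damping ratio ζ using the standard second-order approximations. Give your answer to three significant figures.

Dividing through by 1.74: denominator becomes s² + 484.5 s + 83910.
So ω_n = √83910 = 290 rad/s and ζ = 484.5/(2·290) = 0.836.

ζ ≈ 0.836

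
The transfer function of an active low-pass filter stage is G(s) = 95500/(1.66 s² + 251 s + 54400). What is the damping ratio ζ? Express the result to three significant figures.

Dividing through by 1.66: denominator becomes s² + 151.2 s + 32770.
So ω_n = √32770 = 181 rad/s and ζ = 151.2/(2·181) = 0.418.

ζ ≈ 0.418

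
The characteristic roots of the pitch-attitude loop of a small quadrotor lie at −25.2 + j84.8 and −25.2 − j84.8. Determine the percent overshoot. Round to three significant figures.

|pole| = ω_n = √(25.2² + 84.8²) = 88.5 rad/s; ζ = cos θ = σ/ω_n = 0.285.
%OS = 100 e^{−πζ/√(1−ζ²)} with ζ = 0.285 gives 39.3%.

%OS ≈ 39.3%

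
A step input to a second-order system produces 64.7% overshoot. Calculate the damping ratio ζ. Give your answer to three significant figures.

Inverting the overshoot relation: ζ = |ln 0.647|/√(π² + ln²0.647) = 0.137.

ζ ≈ 0.137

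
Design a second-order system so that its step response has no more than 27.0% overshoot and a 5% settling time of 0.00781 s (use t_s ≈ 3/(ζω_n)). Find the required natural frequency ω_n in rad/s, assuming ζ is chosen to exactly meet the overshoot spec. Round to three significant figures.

From %OS = 100·exp(−πζ/√(1−ζ²)), invert to get ζ = −ln(OS)/√(π² + ln²(OS)) with OS = 0.270.
−ln 0.270 = 1.309, so ζ = 1.309/√(π² + 1.714) = 0.385.
Then ω_n = 3/(ζ t_s) = 3/(0.385 × 0.00781) = 999 rad/s.

ω_n ≈ 999 rad/s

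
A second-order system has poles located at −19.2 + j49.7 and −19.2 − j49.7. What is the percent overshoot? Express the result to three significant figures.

With σ = 19.2, ω_d = 49.7: ω_n = √(σ²+ω_d²) = 53.3 rad/s, ζ = σ/ω_n = 0.360.
Overshoot: exp(−π·0.360/√(1−0.360²)) = 0.297, i.e. 29.7%.

%OS ≈ 29.7%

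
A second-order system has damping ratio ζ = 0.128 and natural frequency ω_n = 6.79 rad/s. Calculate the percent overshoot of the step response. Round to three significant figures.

%OS ≈ 66.7%

For an underdamped second-order system, %OS = 100·exp(−πζ/√(1−ζ²)).
πζ/√(1−ζ²) = π·0.128/√(1−0.0164) = 0.4055, so %OS = 100·e^(−0.4055) = 66.7%.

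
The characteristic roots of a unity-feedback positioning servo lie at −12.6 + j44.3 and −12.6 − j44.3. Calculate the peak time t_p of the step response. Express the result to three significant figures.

t_p = π/ω_d with ω_d = 44.3 (the imaginary part), so t_p = 0.0709 s.

t_p ≈ 0.0709 s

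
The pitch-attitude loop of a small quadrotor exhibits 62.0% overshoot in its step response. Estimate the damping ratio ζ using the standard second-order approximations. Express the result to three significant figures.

From %OS = 100·exp(−πζ/√(1−ζ²)), invert to get ζ = −ln(OS)/√(π² + ln²(OS)) with OS = 0.620.
−ln 0.620 = 0.4780, so ζ = 0.4780/√(π² + 0.2285) = 0.150.

ζ ≈ 0.150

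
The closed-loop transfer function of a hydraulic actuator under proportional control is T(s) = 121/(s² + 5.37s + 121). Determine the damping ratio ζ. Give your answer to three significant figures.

ω_n = √121 = 11.0 rad/s; ζ = 5.37/(2·11.0) = 0.244.

ζ ≈ 0.244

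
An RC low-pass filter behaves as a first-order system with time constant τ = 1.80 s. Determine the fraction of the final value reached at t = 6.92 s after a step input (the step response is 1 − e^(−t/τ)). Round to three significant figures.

y/y_∞ ≈ 0.979

y(t)/y_∞ = 1 − e^(−t/τ) = 1 − e^(−6.92/1.80) = 1 − e^(−3.84) = 0.979.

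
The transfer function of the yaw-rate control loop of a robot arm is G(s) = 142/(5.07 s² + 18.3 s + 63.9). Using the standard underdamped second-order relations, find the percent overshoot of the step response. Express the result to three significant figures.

Dividing through by 5.07: denominator becomes s² + 3.609 s + 12.60.
So ω_n = √12.60 = 3.55 rad/s and ζ = 3.609/(2·3.55) = 0.508.
%OS = 100·exp(−πζ/√(1−ζ²)) = 15.7%.

%OS ≈ 15.7%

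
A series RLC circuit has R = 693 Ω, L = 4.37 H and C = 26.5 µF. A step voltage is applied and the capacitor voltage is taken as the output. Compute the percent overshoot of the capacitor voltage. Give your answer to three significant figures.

For a series RLC circuit (capacitor voltage as output), ω_n = 1/√(LC) = 1/√(4.37 H · 26.5 µF) = 92.9 rad/s.
ζ = (R/2)·√(C/L) = (693/2)·√(26.5 µF/4.37 H) = 0.853.
%OS = 100·exp(−πζ/√(1−ζ²)) = 0.585%.

%OS ≈ 0.585%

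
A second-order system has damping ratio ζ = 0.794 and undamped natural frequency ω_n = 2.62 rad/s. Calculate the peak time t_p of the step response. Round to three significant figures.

The damped frequency is ω_d = ω_n√(1−ζ²) = 2.62·√(1−0.630) = 1.59 rad/s.
Peak time t_p = π/ω_d = π/1.59 = 1.97 s.

t_p ≈ 1.97 s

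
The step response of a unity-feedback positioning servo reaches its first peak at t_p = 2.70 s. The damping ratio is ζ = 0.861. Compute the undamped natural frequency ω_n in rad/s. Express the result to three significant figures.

ω_n ≈ 2.29 rad/s

Peak time t_p = π/ω_d, so ω_d = π/t_p = π/2.70 = 1.16 rad/s.
ω_n = ω_d/√(1−ζ²) = 1.16/√0.259 = 2.29 rad/s.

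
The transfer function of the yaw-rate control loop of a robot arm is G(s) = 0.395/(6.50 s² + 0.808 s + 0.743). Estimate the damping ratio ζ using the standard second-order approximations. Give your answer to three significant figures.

Dividing through by 6.50: denominator becomes s² + 0.1243 s + 0.1143.
So ω_n = √0.1143 = 0.338 rad/s and ζ = 0.1243/(2·0.338) = 0.184.

ζ ≈ 0.184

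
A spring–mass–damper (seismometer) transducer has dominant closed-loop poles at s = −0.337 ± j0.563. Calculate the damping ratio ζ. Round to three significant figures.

|pole| = ω_n = √(0.337² + 0.563²) = 0.656 rad/s; ζ = cos θ = σ/ω_n = 0.514.

ζ ≈ 0.514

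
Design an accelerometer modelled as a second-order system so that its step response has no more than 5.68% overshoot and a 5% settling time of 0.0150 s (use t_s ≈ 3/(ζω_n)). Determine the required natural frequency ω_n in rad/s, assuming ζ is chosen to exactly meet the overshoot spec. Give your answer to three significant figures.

ζ = −ln(OS)/√(π² + (ln OS)²). With OS = 0.0568, ln OS = −2.868 and ζ = 2.868/4.254 = 0.674.
Then ω_n = 3/(ζ t_s) = 3/(0.674 × 0.0150) = 297 rad/s.

ω_n ≈ 297 rad/s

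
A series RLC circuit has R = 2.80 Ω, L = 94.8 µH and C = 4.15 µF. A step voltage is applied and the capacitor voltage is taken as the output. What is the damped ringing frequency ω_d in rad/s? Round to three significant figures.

For a series RLC circuit (capacitor voltage as output), ω_n = 1/√(LC) = 1/√(94.8 µH · 4.15 µF) = 50400 rad/s.
ζ = (R/2)·√(C/L) = (2.80/2)·√(4.15 µF/94.8 µH) = 0.293.
ω_d = 50400·√(1 − 0.293²) = 48200 rad/s.

ω_d ≈ 48200 rad/s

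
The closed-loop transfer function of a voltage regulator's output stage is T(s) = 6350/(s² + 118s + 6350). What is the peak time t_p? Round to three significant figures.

Comparing the denominator to s² + 2ζω_n s + ω_n²: ω_n = √6350 = 79.7 rad/s, and 2ζω_n = 118 so ζ = 118/(2·79.7) = 0.740.
The damped frequency ω_d = ω_n√(1−ζ²) = 53.6 rad/s. Then t_p = π/ω_d = 0.0587 s.

t_p ≈ 0.0587 s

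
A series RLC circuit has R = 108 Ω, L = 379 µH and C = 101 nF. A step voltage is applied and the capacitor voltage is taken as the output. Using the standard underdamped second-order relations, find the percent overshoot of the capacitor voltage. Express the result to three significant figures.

%OS ≈ 0.284%

For a series RLC circuit (capacitor voltage as output), ω_n = 1/√(LC) = 1/√(379 µH · 101 nF) = 162000 rad/s.
ζ = (R/2)·√(C/L) = (108/2)·√(101 nF/379 µH) = 0.882.
%OS = 100 e^{−πζ/√(1−ζ²)} with ζ = 0.882 gives 0.284%.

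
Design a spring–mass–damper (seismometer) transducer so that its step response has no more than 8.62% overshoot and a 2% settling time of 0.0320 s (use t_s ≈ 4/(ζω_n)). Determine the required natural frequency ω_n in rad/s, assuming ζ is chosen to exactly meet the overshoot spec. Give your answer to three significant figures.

ω_n ≈ 203 rad/s

Inverting the overshoot relation: ζ = |ln 0.0862|/√(π² + ln²0.0862) = 0.615.
Then ω_n = 4/(ζ t_s) = 4/(0.615 × 0.0320) = 203 rad/s.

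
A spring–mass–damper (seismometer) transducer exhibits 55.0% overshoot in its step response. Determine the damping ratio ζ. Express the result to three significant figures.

Inverting the overshoot relation: ζ = |ln 0.550|/√(π² + ln²0.550) = 0.187.

ζ ≈ 0.187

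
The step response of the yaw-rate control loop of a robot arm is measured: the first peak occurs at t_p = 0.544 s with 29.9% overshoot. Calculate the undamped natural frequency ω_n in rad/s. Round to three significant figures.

ω_n ≈ 6.19 rad/s

ζ from %OS: ζ = |ln 0.299|/√(π²+ln²0.299) = 0.359.
From t_p = π/ω_d, ω_d = π/0.544 = 5.77 rad/s, so ω_n = ω_d/√(1−ζ²) = 6.19 rad/s.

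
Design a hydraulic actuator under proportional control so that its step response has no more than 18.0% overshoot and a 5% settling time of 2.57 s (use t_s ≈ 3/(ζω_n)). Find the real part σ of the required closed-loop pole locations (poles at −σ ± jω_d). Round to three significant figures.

The settling-time spec alone fixes σ = ζω_n = 3/t_s = 3/2.57 = 1.17.
(Overshoot then fixes ζ = 0.479 and hence ω_d = σ·√(1−ζ²)/ζ = 2.14 rad/s.)

σ ≈ 1.17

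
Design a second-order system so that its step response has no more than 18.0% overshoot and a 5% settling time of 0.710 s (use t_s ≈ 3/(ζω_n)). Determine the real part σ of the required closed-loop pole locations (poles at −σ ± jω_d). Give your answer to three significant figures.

σ ≈ 4.23

The settling-time spec alone fixes σ = ζω_n = 3/t_s = 3/0.710 = 4.23.
(Overshoot then fixes ζ = 0.479 and hence ω_d = σ·√(1−ζ²)/ζ = 7.74 rad/s.)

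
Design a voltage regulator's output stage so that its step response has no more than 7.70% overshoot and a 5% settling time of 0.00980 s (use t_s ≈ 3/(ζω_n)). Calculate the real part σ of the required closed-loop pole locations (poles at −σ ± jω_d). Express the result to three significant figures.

The settling-time spec alone fixes σ = ζω_n = 3/t_s = 3/0.00980 = 306.
(Overshoot then fixes ζ = 0.632 and hence ω_d = σ·√(1−ζ²)/ζ = 375 rad/s.)

σ ≈ 306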